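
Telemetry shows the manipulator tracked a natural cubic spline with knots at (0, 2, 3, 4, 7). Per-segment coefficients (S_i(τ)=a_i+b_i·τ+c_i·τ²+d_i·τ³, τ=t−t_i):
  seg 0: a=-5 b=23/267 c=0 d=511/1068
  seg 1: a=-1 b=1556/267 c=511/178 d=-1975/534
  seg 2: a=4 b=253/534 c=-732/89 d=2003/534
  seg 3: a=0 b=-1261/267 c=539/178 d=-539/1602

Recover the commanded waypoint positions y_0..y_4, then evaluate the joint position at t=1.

y_0 = S_0(0) = a_0 = -5
y_1 = S_1(0) = a_1 = -1
y_2 = S_2(0) = a_2 = 4
y_3 = S_3(0) = a_3 = 0
y_4 = S_3(3) = 4
t_q=1 is in segment 0 (τ=1); S_0(τ)=-1579/356

y_0=-5 y_1=-1 y_2=4 y_3=0 y_4=4
S(1) = -1579/356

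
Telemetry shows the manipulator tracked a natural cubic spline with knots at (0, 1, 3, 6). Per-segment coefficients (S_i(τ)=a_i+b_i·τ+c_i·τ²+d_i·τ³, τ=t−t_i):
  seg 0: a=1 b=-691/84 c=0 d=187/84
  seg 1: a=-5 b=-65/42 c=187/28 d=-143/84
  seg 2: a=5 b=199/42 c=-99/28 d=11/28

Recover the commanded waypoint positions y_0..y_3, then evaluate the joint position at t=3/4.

y_0=1 y_1=-5 y_2=5 y_3=-2
S(3/4) = -1083/256

y_0 = S_0(0) = a_0 = 1
y_1 = S_1(0) = a_1 = -5
y_2 = S_2(0) = a_2 = 5
y_3 = S_2(3) = -2
t_q=3/4 is in segment 0 (τ=3/4); S_0(τ)=-1083/256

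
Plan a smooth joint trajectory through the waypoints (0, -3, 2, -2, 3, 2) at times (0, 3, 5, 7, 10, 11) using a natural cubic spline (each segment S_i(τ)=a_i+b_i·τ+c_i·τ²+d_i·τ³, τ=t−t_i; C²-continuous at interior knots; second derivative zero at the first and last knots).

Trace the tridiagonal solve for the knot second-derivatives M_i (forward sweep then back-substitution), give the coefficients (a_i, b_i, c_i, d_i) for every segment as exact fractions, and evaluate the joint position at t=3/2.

Δ: Δ0=-1, Δ1=5/2, Δ2=-2, Δ3=5/3, Δ4=-1
row 1: diag=10, rhs=21; c'=1/5, d'=21/10
row 2: denom=8−2·1/5=38/5; d'=(-27−2·21/10)/(38/5)=-78/19
row 3: denom=10−2·5/19=180/19; d'=(22−2·-78/19)/(180/19)=287/90
row 4: denom=8−3·19/60=141/20; d'=(-16−3·287/90)/(141/20)=-1534/423
back: M4=-1534/423
back: M3=287/90−19/60·-1534/423=5504/1269
back: M2=-78/19−5/19·5504/1269=-6658/1269
back: M1=21/10−1/5·-6658/1269=7993/2538
M: M0=0, M1=7993/2538, M2=-6658/1269, M3=5504/1269, M4=-1534/423, M5=0
seg 0: a=0, c=M0/2=0, d=(M1−M0)/(6·3)=7993/45684, b=Δ0−h0·(2M0+M1)/6=-13069/5076
seg 1: a=-3, c=M1/2=7993/5076, d=(M2−M1)/(6·2)=-7103/10152, b=Δ1−h1·(2M1+M2)/6=5455/2538
seg 2: a=2, c=M2/2=-3329/1269, d=(M3−M2)/(6·2)=2027/2538, b=Δ2−h2·(2M2+M3)/6=22/423
seg 3: a=-2, c=M3/2=2752/1269, d=(M4−M3)/(6·3)=-5053/11421, b=Δ3−h3·(2M3+M4)/6=-1088/1269
seg 4: a=3, c=M4/2=-767/423, d=(M5−M4)/(6·1)=767/1269, b=Δ4−h4·(2M4+M5)/6=265/1269
t_q=3/2 → seg 0, τ=3/2; S=0+-13069/5076·τ+0·τ²+7993/45684·τ³=-14761/4512

  seg 0: a=0 b=-13069/5076 c=0 d=7993/45684
  seg 1: a=-3 b=5455/2538 c=7993/5076 d=-7103/10152
  seg 2: a=2 b=22/423 c=-3329/1269 d=2027/2538
  seg 3: a=-2 b=-1088/1269 c=2752/1269 d=-5053/11421
  seg 4: a=3 b=265/1269 c=-767/423 d=767/1269
S(3/2) = -14761/4512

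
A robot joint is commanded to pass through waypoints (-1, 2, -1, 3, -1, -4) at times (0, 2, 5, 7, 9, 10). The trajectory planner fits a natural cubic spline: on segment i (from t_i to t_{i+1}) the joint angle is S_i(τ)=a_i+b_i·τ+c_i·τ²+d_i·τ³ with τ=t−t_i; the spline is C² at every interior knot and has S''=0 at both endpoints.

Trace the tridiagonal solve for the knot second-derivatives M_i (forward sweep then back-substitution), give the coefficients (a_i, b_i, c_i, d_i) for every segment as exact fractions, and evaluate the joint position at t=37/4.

  seg 0: a=-1 b=4391/1882 c=0 d=-196/941
  seg 1: a=2 b=-313/1882 c=-1176/941 d=1829/5646
  seg 2: a=-1 b=1018/941 c=3135/1882 d=-2271/3764
  seg 3: a=3 b=475/941 c=-1839/941 d=1321/3764
  seg 4: a=-1 b=-2918/941 c=285/1882 d=-95/1882
S(37/4) = -212779/120448

Δ: Δ0=3/2, Δ1=-1, Δ2=2, Δ3=-2, Δ4=-3
row 1: diag=10, rhs=-15; c'=3/10, d'=-3/2
row 2: denom=10−3·3/10=91/10; d'=(18−3·-3/2)/(91/10)=225/91
row 3: denom=8−2·20/91=688/91; d'=(-24−2·225/91)/(688/91)=-1317/344
row 4: denom=6−2·91/344=941/172; d'=(-6−2·-1317/344)/(941/172)=285/941
back: M4=285/941
back: M3=-1317/344−91/344·285/941=-3678/941
back: M2=225/91−20/91·-3678/941=3135/941
back: M1=-3/2−3/10·3135/941=-2352/941
M: M0=0, M1=-2352/941, M2=3135/941, M3=-3678/941, M4=285/941, M5=0
seg 0: a=-1, c=M0/2=0, d=(M1−M0)/(6·2)=-196/941, b=Δ0−h0·(2M0+M1)/6=4391/1882
seg 1: a=2, c=M1/2=-1176/941, d=(M2−M1)/(6·3)=1829/5646, b=Δ1−h1·(2M1+M2)/6=-313/1882
seg 2: a=-1, c=M2/2=3135/1882, d=(M3−M2)/(6·2)=-2271/3764, b=Δ2−h2·(2M2+M3)/6=1018/941
seg 3: a=3, c=M3/2=-1839/941, d=(M4−M3)/(6·2)=1321/3764, b=Δ3−h3·(2M3+M4)/6=475/941
seg 4: a=-1, c=M4/2=285/1882, d=(M5−M4)/(6·1)=-95/1882, b=Δ4−h4·(2M4+M5)/6=-2918/941
t_q=37/4 → seg 4, τ=1/4; S=-1+-2918/941·τ+285/1882·τ²+-95/1882·τ³=-212779/120448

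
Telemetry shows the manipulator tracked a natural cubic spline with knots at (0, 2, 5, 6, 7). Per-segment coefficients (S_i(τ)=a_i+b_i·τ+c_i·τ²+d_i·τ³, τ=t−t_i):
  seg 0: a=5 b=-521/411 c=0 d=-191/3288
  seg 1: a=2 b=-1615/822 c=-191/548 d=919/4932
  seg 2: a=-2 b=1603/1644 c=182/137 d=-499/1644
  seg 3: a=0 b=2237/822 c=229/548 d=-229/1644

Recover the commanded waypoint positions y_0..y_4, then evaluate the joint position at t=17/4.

y_0 = S_0(0) = a_0 = 5
y_1 = S_1(0) = a_1 = 2
y_2 = S_2(0) = a_2 = -2
y_3 = S_3(0) = a_3 = 0
y_4 = S_3(1) = 3
t_q=17/4 is in segment 1 (τ=9/4); S_1(τ)=-72341/35072

y_0=5 y_1=2 y_2=-2 y_3=0 y_4=3
S(17/4) = -72341/35072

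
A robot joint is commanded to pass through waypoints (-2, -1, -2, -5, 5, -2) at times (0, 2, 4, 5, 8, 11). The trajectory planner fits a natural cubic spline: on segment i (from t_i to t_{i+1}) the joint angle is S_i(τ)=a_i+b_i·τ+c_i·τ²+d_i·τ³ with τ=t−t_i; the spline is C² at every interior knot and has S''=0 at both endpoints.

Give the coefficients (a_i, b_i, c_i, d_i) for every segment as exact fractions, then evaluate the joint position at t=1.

Δ: Δ0=1/2, Δ1=-1/2, Δ2=-3, Δ3=10/3, Δ4=-7/3
row 1: diag=8, rhs=-6; c'=1/4, d'=-3/4
row 2: denom=6−2·1/4=11/2; d'=(-15−2·-3/4)/(11/2)=-27/11
row 3: denom=8−1·2/11=86/11; d'=(38−1·-27/11)/(86/11)=445/86
row 4: denom=12−3·33/86=933/86; d'=(-34−3·445/86)/(933/86)=-4259/933
back: M4=-4259/933
back: M3=445/86−33/86·-4259/933=2154/311
back: M2=-27/11−2/11·2154/311=-1155/311
back: M1=-3/4−1/4·-1155/311=111/622
M: M0=0, M1=111/622, M2=-1155/311, M3=2154/311, M4=-4259/933, M5=0
seg 0: a=-2, c=M0/2=0, d=(M1−M0)/(6·2)=37/2488, b=Δ0−h0·(2M0+M1)/6=137/311
seg 1: a=-1, c=M1/2=111/1244, d=(M2−M1)/(6·2)=-807/2488, b=Δ1−h1·(2M1+M2)/6=385/622
seg 2: a=-2, c=M2/2=-1155/622, d=(M3−M2)/(6·1)=1103/622, b=Δ2−h2·(2M2+M3)/6=-907/311
seg 3: a=-5, c=M3/2=1077/311, d=(M4−M3)/(6·3)=-10721/16794, b=Δ3−h3·(2M3+M4)/6=-815/622
seg 4: a=5, c=M4/2=-4259/1866, d=(M5−M4)/(6·3)=4259/16794, b=Δ4−h4·(2M4+M5)/6=694/311
t_q=1 → seg 0, τ=1; S=-2+137/311·τ+0·τ²+37/2488·τ³=-3843/2488

  seg 0: a=-2 b=137/311 c=0 d=37/2488
  seg 1: a=-1 b=385/622 c=111/1244 d=-807/2488
  seg 2: a=-2 b=-907/311 c=-1155/622 d=1103/622
  seg 3: a=-5 b=-815/622 c=1077/311 d=-10721/16794
  seg 4: a=5 b=694/311 c=-4259/1866 d=4259/16794
S(1) = -3843/2488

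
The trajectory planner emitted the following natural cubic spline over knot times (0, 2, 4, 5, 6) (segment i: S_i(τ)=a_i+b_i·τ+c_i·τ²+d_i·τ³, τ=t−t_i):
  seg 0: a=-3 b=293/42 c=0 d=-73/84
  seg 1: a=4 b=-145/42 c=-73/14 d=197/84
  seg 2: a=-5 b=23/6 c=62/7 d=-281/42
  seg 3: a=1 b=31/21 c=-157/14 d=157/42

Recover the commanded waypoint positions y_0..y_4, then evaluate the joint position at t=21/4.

y_0 = S_0(0) = a_0 = -3
y_1 = S_1(0) = a_1 = 4
y_2 = S_2(0) = a_2 = -5
y_3 = S_3(0) = a_3 = 1
y_4 = S_3(1) = -5
t_q=21/4 is in segment 3 (τ=1/4); S_3(τ)=93/128

y_0=-3 y_1=4 y_2=-5 y_3=1 y_4=-5
S(21/4) = 93/128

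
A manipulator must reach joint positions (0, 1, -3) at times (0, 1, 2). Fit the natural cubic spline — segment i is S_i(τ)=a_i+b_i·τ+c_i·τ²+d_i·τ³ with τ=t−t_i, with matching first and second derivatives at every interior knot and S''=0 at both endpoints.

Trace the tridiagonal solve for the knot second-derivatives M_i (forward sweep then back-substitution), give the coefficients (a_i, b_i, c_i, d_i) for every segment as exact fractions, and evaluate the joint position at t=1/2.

Δ: Δ0=1, Δ1=-4
row 1: diag=4, rhs=-30; c'=1/4, d'=-15/2
back: M1=-15/2
M: M0=0, M1=-15/2, M2=0
seg 0: a=0, c=M0/2=0, d=(M1−M0)/(6·1)=-5/4, b=Δ0−h0·(2M0+M1)/6=9/4
seg 1: a=1, c=M1/2=-15/4, d=(M2−M1)/(6·1)=5/4, b=Δ1−h1·(2M1+M2)/6=-3/2
t_q=1/2 → seg 0, τ=1/2; S=0+9/4·τ+0·τ²+-5/4·τ³=31/32

  seg 0: a=0 b=9/4 c=0 d=-5/4
  seg 1: a=1 b=-3/2 c=-15/4 d=5/4
S(1/2) = 31/32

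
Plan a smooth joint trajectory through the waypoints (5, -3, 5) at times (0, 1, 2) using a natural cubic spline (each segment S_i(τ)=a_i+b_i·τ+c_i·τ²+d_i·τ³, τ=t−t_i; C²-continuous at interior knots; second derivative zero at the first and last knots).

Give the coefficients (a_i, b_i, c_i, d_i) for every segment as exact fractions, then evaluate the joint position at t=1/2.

  seg 0: a=5 b=-12 c=0 d=4
  seg 1: a=-3 b=0 c=12 d=-4
S(1/2) = -1/2

Δ: Δ0=-8, Δ1=8
row 1: diag=4, rhs=96; c'=1/4, d'=24
back: M1=24
M: M0=0, M1=24, M2=0
seg 0: a=5, c=M0/2=0, d=(M1−M0)/(6·1)=4, b=Δ0−h0·(2M0+M1)/6=-12
seg 1: a=-3, c=M1/2=12, d=(M2−M1)/(6·1)=-4, b=Δ1−h1·(2M1+M2)/6=0
t_q=1/2 → seg 0, τ=1/2; S=5+-12·τ+0·τ²+4·τ³=-1/2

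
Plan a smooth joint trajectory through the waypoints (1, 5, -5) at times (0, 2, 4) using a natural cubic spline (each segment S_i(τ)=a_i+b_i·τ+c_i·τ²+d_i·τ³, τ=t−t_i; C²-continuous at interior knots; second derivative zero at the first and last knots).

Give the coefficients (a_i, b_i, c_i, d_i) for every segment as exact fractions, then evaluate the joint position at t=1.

  seg 0: a=1 b=15/4 c=0 d=-7/16
  seg 1: a=5 b=-3/2 c=-21/8 d=7/16
S(1) = 69/16

Δ: Δ0=2, Δ1=-5
row 1: diag=8, rhs=-42; c'=1/4, d'=-21/4
back: M1=-21/4
M: M0=0, M1=-21/4, M2=0
seg 0: a=1, c=M0/2=0, d=(M1−M0)/(6·2)=-7/16, b=Δ0−h0·(2M0+M1)/6=15/4
seg 1: a=5, c=M1/2=-21/8, d=(M2−M1)/(6·2)=7/16, b=Δ1−h1·(2M1+M2)/6=-3/2
t_q=1 → seg 0, τ=1; S=1+15/4·τ+0·τ²+-7/16·τ³=69/16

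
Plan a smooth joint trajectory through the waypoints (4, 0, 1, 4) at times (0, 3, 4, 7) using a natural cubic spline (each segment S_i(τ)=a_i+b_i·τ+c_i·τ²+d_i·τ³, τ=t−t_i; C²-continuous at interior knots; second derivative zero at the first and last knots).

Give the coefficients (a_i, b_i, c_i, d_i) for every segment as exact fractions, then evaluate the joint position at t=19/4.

Δ: Δ0=-4/3, Δ1=1, Δ2=1
row 1: diag=8, rhs=14; c'=1/8, d'=7/4
row 2: denom=8−1·1/8=63/8; d'=(0−1·7/4)/(63/8)=-2/9
back: M2=-2/9
back: M1=7/4−1/8·-2/9=16/9
M: M0=0, M1=16/9, M2=-2/9, M3=0
seg 0: a=4, c=M0/2=0, d=(M1−M0)/(6·3)=8/81, b=Δ0−h0·(2M0+M1)/6=-20/9
seg 1: a=0, c=M1/2=8/9, d=(M2−M1)/(6·1)=-1/3, b=Δ1−h1·(2M1+M2)/6=4/9
seg 2: a=1, c=M2/2=-1/9, d=(M3−M2)/(6·3)=1/81, b=Δ2−h2·(2M2+M3)/6=11/9
t_q=19/4 → seg 2, τ=3/4; S=1+11/9·τ+-1/9·τ²+1/81·τ³=119/64

  seg 0: a=4 b=-20/9 c=0 d=8/81
  seg 1: a=0 b=4/9 c=8/9 d=-1/3
  seg 2: a=1 b=11/9 c=-1/9 d=1/81
S(19/4) = 119/64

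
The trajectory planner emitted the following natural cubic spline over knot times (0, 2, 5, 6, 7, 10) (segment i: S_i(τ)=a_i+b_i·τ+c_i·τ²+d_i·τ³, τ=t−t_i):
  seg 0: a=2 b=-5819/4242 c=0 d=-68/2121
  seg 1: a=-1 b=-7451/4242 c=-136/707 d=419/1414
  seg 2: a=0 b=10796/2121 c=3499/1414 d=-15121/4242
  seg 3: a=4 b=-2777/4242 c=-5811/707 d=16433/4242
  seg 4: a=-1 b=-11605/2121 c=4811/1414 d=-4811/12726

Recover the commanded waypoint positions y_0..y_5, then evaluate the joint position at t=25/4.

y_0 = S_0(0) = a_0 = 2
y_1 = S_1(0) = a_1 = -1
y_2 = S_2(0) = a_2 = 0
y_3 = S_3(0) = a_3 = 4
y_4 = S_4(0) = a_4 = -1
y_5 = S_4(3) = 3
t_q=25/4 is in segment 3 (τ=1/4); S_3(τ)=306163/90496

y_0=2 y_1=-1 y_2=0 y_3=4 y_4=-1 y_5=3
S(25/4) = 306163/90496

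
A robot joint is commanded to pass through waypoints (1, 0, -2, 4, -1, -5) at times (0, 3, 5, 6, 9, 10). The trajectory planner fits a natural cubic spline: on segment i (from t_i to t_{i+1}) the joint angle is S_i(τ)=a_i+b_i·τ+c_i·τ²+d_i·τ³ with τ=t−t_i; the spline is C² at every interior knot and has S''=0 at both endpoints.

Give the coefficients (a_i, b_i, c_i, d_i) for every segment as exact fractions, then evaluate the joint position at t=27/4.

  seg 0: a=1 b=19/25 c=0 d=-82/675
  seg 1: a=0 b=-63/25 c=-82/75 d=139/150
  seg 2: a=-2 b=317/75 c=67/15 d=-202/75
  seg 3: a=4 b=127/25 c=-271/75 d=307/675
  seg 4: a=-1 b=-108/25 c=12/25 d=-4/25
S(27/4) = 9551/1600

Δ: Δ0=-1/3, Δ1=-1, Δ2=6, Δ3=-5/3, Δ4=-4
row 1: diag=10, rhs=-4; c'=1/5, d'=-2/5
row 2: denom=6−2·1/5=28/5; d'=(42−2·-2/5)/(28/5)=107/14
row 3: denom=8−1·5/28=219/28; d'=(-46−1·107/14)/(219/28)=-1502/219
row 4: denom=8−3·28/73=500/73; d'=(-14−3·-1502/219)/(500/73)=24/25
back: M4=24/25
back: M3=-1502/219−28/73·24/25=-542/75
back: M2=107/14−5/28·-542/75=134/15
back: M1=-2/5−1/5·134/15=-164/75
M: M0=0, M1=-164/75, M2=134/15, M3=-542/75, M4=24/25, M5=0
seg 0: a=1, c=M0/2=0, d=(M1−M0)/(6·3)=-82/675, b=Δ0−h0·(2M0+M1)/6=19/25
seg 1: a=0, c=M1/2=-82/75, d=(M2−M1)/(6·2)=139/150, b=Δ1−h1·(2M1+M2)/6=-63/25
seg 2: a=-2, c=M2/2=67/15, d=(M3−M2)/(6·1)=-202/75, b=Δ2−h2·(2M2+M3)/6=317/75
seg 3: a=4, c=M3/2=-271/75, d=(M4−M3)/(6·3)=307/675, b=Δ3−h3·(2M3+M4)/6=127/25
seg 4: a=-1, c=M4/2=12/25, d=(M5−M4)/(6·1)=-4/25, b=Δ4−h4·(2M4+M5)/6=-108/25
t_q=27/4 → seg 3, τ=3/4; S=4+127/25·τ+-271/75·τ²+307/675·τ³=9551/1600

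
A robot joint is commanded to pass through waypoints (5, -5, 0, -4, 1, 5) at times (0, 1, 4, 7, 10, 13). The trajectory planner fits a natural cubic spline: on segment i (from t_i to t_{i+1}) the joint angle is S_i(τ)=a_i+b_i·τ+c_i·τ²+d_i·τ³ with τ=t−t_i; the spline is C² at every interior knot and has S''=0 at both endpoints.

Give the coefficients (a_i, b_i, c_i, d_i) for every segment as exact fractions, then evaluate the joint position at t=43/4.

  seg 0: a=5 b=-1094/93 c=0 d=164/93
  seg 1: a=-5 b=-602/93 c=164/31 d=-719/837
  seg 2: a=0 b=193/93 c=-227/93 d=364/837
  seg 3: a=-4 b=-77/93 c=137/93 d=-179/837
  seg 4: a=1 b=208/93 c=-14/31 d=14/279
S(43/4) = 2425/992

Δ: Δ0=-10, Δ1=5/3, Δ2=-4/3, Δ3=5/3, Δ4=4/3
row 1: diag=8, rhs=70; c'=3/8, d'=35/4
row 2: denom=12−3·3/8=87/8; d'=(-18−3·35/4)/(87/8)=-118/29
row 3: denom=12−3·8/29=324/29; d'=(18−3·-118/29)/(324/29)=73/27
row 4: denom=12−3·29/108=403/36; d'=(-2−3·73/27)/(403/36)=-28/31
back: M4=-28/31
back: M3=73/27−29/108·-28/31=274/93
back: M2=-118/29−8/29·274/93=-454/93
back: M1=35/4−3/8·-454/93=328/31
M: M0=0, M1=328/31, M2=-454/93, M3=274/93, M4=-28/31, M5=0
seg 0: a=5, c=M0/2=0, d=(M1−M0)/(6·1)=164/93, b=Δ0−h0·(2M0+M1)/6=-1094/93
seg 1: a=-5, c=M1/2=164/31, d=(M2−M1)/(6·3)=-719/837, b=Δ1−h1·(2M1+M2)/6=-602/93
seg 2: a=0, c=M2/2=-227/93, d=(M3−M2)/(6·3)=364/837, b=Δ2−h2·(2M2+M3)/6=193/93
seg 3: a=-4, c=M3/2=137/93, d=(M4−M3)/(6·3)=-179/837, b=Δ3−h3·(2M3+M4)/6=-77/93
seg 4: a=1, c=M4/2=-14/31, d=(M5−M4)/(6·3)=14/279, b=Δ4−h4·(2M4+M5)/6=208/93
t_q=43/4 → seg 4, τ=3/4; S=1+208/93·τ+-14/31·τ²+14/279·τ³=2425/992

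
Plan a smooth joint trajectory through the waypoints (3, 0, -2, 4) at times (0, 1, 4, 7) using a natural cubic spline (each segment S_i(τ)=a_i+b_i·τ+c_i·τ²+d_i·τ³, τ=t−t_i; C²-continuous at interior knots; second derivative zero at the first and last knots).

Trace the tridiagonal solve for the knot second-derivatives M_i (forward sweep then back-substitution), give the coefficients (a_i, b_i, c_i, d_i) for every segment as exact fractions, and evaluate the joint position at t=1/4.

Δ: Δ0=-3, Δ1=-2/3, Δ2=2
row 1: diag=8, rhs=14; c'=3/8, d'=7/4
row 2: denom=12−3·3/8=87/8; d'=(16−3·7/4)/(87/8)=86/87
back: M2=86/87
back: M1=7/4−3/8·86/87=40/29
M: M0=0, M1=40/29, M2=86/87, M3=0
seg 0: a=3, c=M0/2=0, d=(M1−M0)/(6·1)=20/87, b=Δ0−h0·(2M0+M1)/6=-281/87
seg 1: a=0, c=M1/2=20/29, d=(M2−M1)/(6·3)=-17/783, b=Δ1−h1·(2M1+M2)/6=-221/87
seg 2: a=-2, c=M2/2=43/87, d=(M3−M2)/(6·3)=-43/783, b=Δ2−h2·(2M2+M3)/6=88/87
t_q=1/4 → seg 0, τ=1/4; S=3+-281/87·τ+0·τ²+20/87·τ³=1019/464

  seg 0: a=3 b=-281/87 c=0 d=20/87
  seg 1: a=0 b=-221/87 c=20/29 d=-17/783
  seg 2: a=-2 b=88/87 c=43/87 d=-43/783
S(1/4) = 1019/464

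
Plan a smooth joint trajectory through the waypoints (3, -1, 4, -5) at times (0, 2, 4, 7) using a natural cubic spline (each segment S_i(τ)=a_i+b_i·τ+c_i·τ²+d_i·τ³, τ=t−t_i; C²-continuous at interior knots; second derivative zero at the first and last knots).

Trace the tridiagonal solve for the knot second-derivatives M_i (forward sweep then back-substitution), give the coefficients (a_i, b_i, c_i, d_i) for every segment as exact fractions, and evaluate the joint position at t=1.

Δ: Δ0=-2, Δ1=5/2, Δ2=-3
row 1: diag=8, rhs=27; c'=1/4, d'=27/8
row 2: denom=10−2·1/4=19/2; d'=(-33−2·27/8)/(19/2)=-159/38
back: M2=-159/38
back: M1=27/8−1/4·-159/38=84/19
M: M0=0, M1=84/19, M2=-159/38, M3=0
seg 0: a=3, c=M0/2=0, d=(M1−M0)/(6·2)=7/19, b=Δ0−h0·(2M0+M1)/6=-66/19
seg 1: a=-1, c=M1/2=42/19, d=(M2−M1)/(6·2)=-109/152, b=Δ1−h1·(2M1+M2)/6=18/19
seg 2: a=4, c=M2/2=-159/76, d=(M3−M2)/(6·3)=53/228, b=Δ2−h2·(2M2+M3)/6=45/38
t_q=1 → seg 0, τ=1; S=3+-66/19·τ+0·τ²+7/19·τ³=-2/19

  seg 0: a=3 b=-66/19 c=0 d=7/19
  seg 1: a=-1 b=18/19 c=42/19 d=-109/152
  seg 2: a=4 b=45/38 c=-159/76 d=53/228
S(1) = -2/19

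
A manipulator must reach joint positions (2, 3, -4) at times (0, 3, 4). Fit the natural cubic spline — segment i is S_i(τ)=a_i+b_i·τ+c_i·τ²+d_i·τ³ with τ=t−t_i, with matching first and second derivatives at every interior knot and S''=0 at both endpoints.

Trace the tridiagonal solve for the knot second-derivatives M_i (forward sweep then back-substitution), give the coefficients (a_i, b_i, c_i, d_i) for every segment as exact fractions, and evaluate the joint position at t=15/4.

  seg 0: a=2 b=37/12 c=0 d=-11/36
  seg 1: a=3 b=-31/6 c=-11/4 d=11/12
S(15/4) = -521/256

Δ: Δ0=1/3, Δ1=-7
row 1: diag=8, rhs=-44; c'=1/8, d'=-11/2
back: M1=-11/2
M: M0=0, M1=-11/2, M2=0
seg 0: a=2, c=M0/2=0, d=(M1−M0)/(6·3)=-11/36, b=Δ0−h0·(2M0+M1)/6=37/12
seg 1: a=3, c=M1/2=-11/4, d=(M2−M1)/(6·1)=11/12, b=Δ1−h1·(2M1+M2)/6=-31/6
t_q=15/4 → seg 1, τ=3/4; S=3+-31/6·τ+-11/4·τ²+11/12·τ³=-521/256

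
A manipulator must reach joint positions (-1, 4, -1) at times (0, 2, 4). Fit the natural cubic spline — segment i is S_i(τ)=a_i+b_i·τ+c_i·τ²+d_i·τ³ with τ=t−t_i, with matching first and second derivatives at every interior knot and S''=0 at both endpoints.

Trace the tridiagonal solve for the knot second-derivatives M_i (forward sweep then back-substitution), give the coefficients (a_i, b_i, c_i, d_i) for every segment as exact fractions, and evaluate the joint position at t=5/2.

Δ: Δ0=5/2, Δ1=-5/2
row 1: diag=8, rhs=-30; c'=1/4, d'=-15/4
back: M1=-15/4
M: M0=0, M1=-15/4, M2=0
seg 0: a=-1, c=M0/2=0, d=(M1−M0)/(6·2)=-5/16, b=Δ0−h0·(2M0+M1)/6=15/4
seg 1: a=4, c=M1/2=-15/8, d=(M2−M1)/(6·2)=5/16, b=Δ1−h1·(2M1+M2)/6=0
t_q=5/2 → seg 1, τ=1/2; S=4+0·τ+-15/8·τ²+5/16·τ³=457/128

  seg 0: a=-1 b=15/4 c=0 d=-5/16
  seg 1: a=4 b=0 c=-15/8 d=5/16
S(5/2) = 457/128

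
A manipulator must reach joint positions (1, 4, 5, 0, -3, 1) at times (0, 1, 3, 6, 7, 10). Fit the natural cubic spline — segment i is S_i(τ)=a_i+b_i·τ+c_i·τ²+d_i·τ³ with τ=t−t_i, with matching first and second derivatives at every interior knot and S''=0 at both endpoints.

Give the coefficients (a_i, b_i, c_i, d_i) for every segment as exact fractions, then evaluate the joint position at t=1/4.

  seg 0: a=1 b=875/258 c=0 d=-101/258
  seg 1: a=4 b=286/129 c=-101/86 d=163/1032
  seg 2: a=5 b=-151/258 c=-39/172 d=-23/516
  seg 3: a=0 b=-1625/516 c=-27/43 d=401/516
  seg 4: a=-3 b=-535/258 c=293/172 d=-293/1548
S(1/4) = 10137/5504

Δ: Δ0=3, Δ1=1/2, Δ2=-5/3, Δ3=-3, Δ4=4/3
row 1: diag=6, rhs=-15; c'=1/3, d'=-5/2
row 2: denom=10−2·1/3=28/3; d'=(-13−2·-5/2)/(28/3)=-6/7
row 3: denom=8−3·9/28=197/28; d'=(-8−3·-6/7)/(197/28)=-152/197
row 4: denom=8−1·28/197=1548/197; d'=(26−1·-152/197)/(1548/197)=293/86
back: M4=293/86
back: M3=-152/197−28/197·293/86=-54/43
back: M2=-6/7−9/28·-54/43=-39/86
back: M1=-5/2−1/3·-39/86=-101/43
M: M0=0, M1=-101/43, M2=-39/86, M3=-54/43, M4=293/86, M5=0
seg 0: a=1, c=M0/2=0, d=(M1−M0)/(6·1)=-101/258, b=Δ0−h0·(2M0+M1)/6=875/258
seg 1: a=4, c=M1/2=-101/86, d=(M2−M1)/(6·2)=163/1032, b=Δ1−h1·(2M1+M2)/6=286/129
seg 2: a=5, c=M2/2=-39/172, d=(M3−M2)/(6·3)=-23/516, b=Δ2−h2·(2M2+M3)/6=-151/258
seg 3: a=0, c=M3/2=-27/43, d=(M4−M3)/(6·1)=401/516, b=Δ3−h3·(2M3+M4)/6=-1625/516
seg 4: a=-3, c=M4/2=293/172, d=(M5−M4)/(6·3)=-293/1548, b=Δ4−h4·(2M4+M5)/6=-535/258
t_q=1/4 → seg 0, τ=1/4; S=1+875/258·τ+0·τ²+-101/258·τ³=10137/5504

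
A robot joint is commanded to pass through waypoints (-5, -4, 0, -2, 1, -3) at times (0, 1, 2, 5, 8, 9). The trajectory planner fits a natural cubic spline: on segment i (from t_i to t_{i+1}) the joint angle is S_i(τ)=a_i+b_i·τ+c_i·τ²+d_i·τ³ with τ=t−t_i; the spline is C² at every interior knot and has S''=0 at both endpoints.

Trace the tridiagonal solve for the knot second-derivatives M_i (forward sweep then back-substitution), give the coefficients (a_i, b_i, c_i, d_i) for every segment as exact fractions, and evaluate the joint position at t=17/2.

  seg 0: a=-5 b=46/2409 c=0 d=2363/2409
  seg 1: a=-4 b=7135/2409 c=2363/803 d=-4588/2409
  seg 2: a=0 b=7549/2409 c=-2225/803 d=10870/21681
  seg 3: a=-2 b=109/2409 c=4195/2409 d=-935/1971
  seg 4: a=1 b=-5576/2409 c=-2030/803 d=2030/2409
S(17/2) = -2197/3212

Δ: Δ0=1, Δ1=4, Δ2=-2/3, Δ3=1, Δ4=-4
row 1: diag=4, rhs=18; c'=1/4, d'=9/2
row 2: denom=8−1·1/4=31/4; d'=(-28−1·9/2)/(31/4)=-130/31
row 3: denom=12−3·12/31=336/31; d'=(10−3·-130/31)/(336/31)=25/12
row 4: denom=8−3·31/112=803/112; d'=(-30−3·25/12)/(803/112)=-4060/803
back: M4=-4060/803
back: M3=25/12−31/112·-4060/803=8390/2409
back: M2=-130/31−12/31·8390/2409=-4450/803
back: M1=9/2−1/4·-4450/803=4726/803
M: M0=0, M1=4726/803, M2=-4450/803, M3=8390/2409, M4=-4060/803, M5=0
seg 0: a=-5, c=M0/2=0, d=(M1−M0)/(6·1)=2363/2409, b=Δ0−h0·(2M0+M1)/6=46/2409
seg 1: a=-4, c=M1/2=2363/803, d=(M2−M1)/(6·1)=-4588/2409, b=Δ1−h1·(2M1+M2)/6=7135/2409
seg 2: a=0, c=M2/2=-2225/803, d=(M3−M2)/(6·3)=10870/21681, b=Δ2−h2·(2M2+M3)/6=7549/2409
seg 3: a=-2, c=M3/2=4195/2409, d=(M4−M3)/(6·3)=-935/1971, b=Δ3−h3·(2M3+M4)/6=109/2409
seg 4: a=1, c=M4/2=-2030/803, d=(M5−M4)/(6·1)=2030/2409, b=Δ4−h4·(2M4+M5)/6=-5576/2409
t_q=17/2 → seg 4, τ=1/2; S=1+-5576/2409·τ+-2030/803·τ²+2030/2409·τ³=-2197/3212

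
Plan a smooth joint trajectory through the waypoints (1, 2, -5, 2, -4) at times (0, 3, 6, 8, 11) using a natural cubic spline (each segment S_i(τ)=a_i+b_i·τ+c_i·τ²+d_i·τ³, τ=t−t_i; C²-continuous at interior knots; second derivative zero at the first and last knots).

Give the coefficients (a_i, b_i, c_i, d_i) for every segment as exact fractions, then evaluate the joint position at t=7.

  seg 0: a=1 b=97/59 c=0 d=-232/1593
  seg 1: a=2 b=-135/59 c=-232/177 d=688/1593
  seg 2: a=-5 b=89/59 c=152/59 d=-373/472
  seg 3: a=2 b=275/118 c=-511/236 d=511/2124
S(7) = -805/472

Δ: Δ0=1/3, Δ1=-7/3, Δ2=7/2, Δ3=-2
row 1: diag=12, rhs=-16; c'=1/4, d'=-4/3
row 2: denom=10−3·1/4=37/4; d'=(35−3·-4/3)/(37/4)=156/37
row 3: denom=10−2·8/37=354/37; d'=(-33−2·156/37)/(354/37)=-511/118
back: M3=-511/118
back: M2=156/37−8/37·-511/118=304/59
back: M1=-4/3−1/4·304/59=-464/177
M: M0=0, M1=-464/177, M2=304/59, M3=-511/118, M4=0
seg 0: a=1, c=M0/2=0, d=(M1−M0)/(6·3)=-232/1593, b=Δ0−h0·(2M0+M1)/6=97/59
seg 1: a=2, c=M1/2=-232/177, d=(M2−M1)/(6·3)=688/1593, b=Δ1−h1·(2M1+M2)/6=-135/59
seg 2: a=-5, c=M2/2=152/59, d=(M3−M2)/(6·2)=-373/472, b=Δ2−h2·(2M2+M3)/6=89/59
seg 3: a=2, c=M3/2=-511/236, d=(M4−M3)/(6·3)=511/2124, b=Δ3−h3·(2M3+M4)/6=275/118
t_q=7 → seg 2, τ=1; S=-5+89/59·τ+152/59·τ²+-373/472·τ³=-805/472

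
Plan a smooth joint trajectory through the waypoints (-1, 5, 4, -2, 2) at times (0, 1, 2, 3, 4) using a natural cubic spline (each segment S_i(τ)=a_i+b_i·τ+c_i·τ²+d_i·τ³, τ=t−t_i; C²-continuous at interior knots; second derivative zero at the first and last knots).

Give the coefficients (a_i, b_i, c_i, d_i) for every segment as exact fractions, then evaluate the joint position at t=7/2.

  seg 0: a=-1 b=411/56 c=0 d=-75/56
  seg 1: a=5 b=93/28 c=-225/56 d=-17/56
  seg 2: a=4 b=-45/8 c=-69/14 d=255/56
  seg 3: a=-2 b=-51/28 c=489/56 d=-163/56
S(7/2) = -489/448

Δ: Δ0=6, Δ1=-1, Δ2=-6, Δ3=4
row 1: diag=4, rhs=-42; c'=1/4, d'=-21/2
row 2: denom=4−1·1/4=15/4; d'=(-30−1·-21/2)/(15/4)=-26/5
row 3: denom=4−1·4/15=56/15; d'=(60−1·-26/5)/(56/15)=489/28
back: M3=489/28
back: M2=-26/5−4/15·489/28=-69/7
back: M1=-21/2−1/4·-69/7=-225/28
M: M0=0, M1=-225/28, M2=-69/7, M3=489/28, M4=0
seg 0: a=-1, c=M0/2=0, d=(M1−M0)/(6·1)=-75/56, b=Δ0−h0·(2M0+M1)/6=411/56
seg 1: a=5, c=M1/2=-225/56, d=(M2−M1)/(6·1)=-17/56, b=Δ1−h1·(2M1+M2)/6=93/28
seg 2: a=4, c=M2/2=-69/14, d=(M3−M2)/(6·1)=255/56, b=Δ2−h2·(2M2+M3)/6=-45/8
seg 3: a=-2, c=M3/2=489/56, d=(M4−M3)/(6·1)=-163/56, b=Δ3−h3·(2M3+M4)/6=-51/28
t_q=7/2 → seg 3, τ=1/2; S=-2+-51/28·τ+489/56·τ²+-163/56·τ³=-489/448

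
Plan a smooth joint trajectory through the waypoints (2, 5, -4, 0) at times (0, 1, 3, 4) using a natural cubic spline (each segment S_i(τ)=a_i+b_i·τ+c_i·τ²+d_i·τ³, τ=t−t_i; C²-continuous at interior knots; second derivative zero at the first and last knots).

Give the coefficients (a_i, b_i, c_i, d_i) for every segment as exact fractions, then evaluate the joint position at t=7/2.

Δ: Δ0=3, Δ1=-9/2, Δ2=4
row 1: diag=6, rhs=-45; c'=1/3, d'=-15/2
row 2: denom=6−2·1/3=16/3; d'=(51−2·-15/2)/(16/3)=99/8
back: M2=99/8
back: M1=-15/2−1/3·99/8=-93/8
M: M0=0, M1=-93/8, M2=99/8, M3=0
seg 0: a=2, c=M0/2=0, d=(M1−M0)/(6·1)=-31/16, b=Δ0−h0·(2M0+M1)/6=79/16
seg 1: a=5, c=M1/2=-93/16, d=(M2−M1)/(6·2)=2, b=Δ1−h1·(2M1+M2)/6=-7/8
seg 2: a=-4, c=M2/2=99/16, d=(M3−M2)/(6·1)=-33/16, b=Δ2−h2·(2M2+M3)/6=-1/8
t_q=7/2 → seg 2, τ=1/2; S=-4+-1/8·τ+99/16·τ²+-33/16·τ³=-355/128

  seg 0: a=2 b=79/16 c=0 d=-31/16
  seg 1: a=5 b=-7/8 c=-93/16 d=2
  seg 2: a=-4 b=-1/8 c=99/16 d=-33/16
S(7/2) = -355/128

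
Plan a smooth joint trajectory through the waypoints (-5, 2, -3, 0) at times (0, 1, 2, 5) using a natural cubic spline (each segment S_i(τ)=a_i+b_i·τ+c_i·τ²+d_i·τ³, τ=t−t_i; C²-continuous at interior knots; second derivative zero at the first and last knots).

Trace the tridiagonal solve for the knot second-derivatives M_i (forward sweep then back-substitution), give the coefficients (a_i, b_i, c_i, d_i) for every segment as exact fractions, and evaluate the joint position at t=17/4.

  seg 0: a=-5 b=319/31 c=0 d=-102/31
  seg 1: a=2 b=13/31 c=-306/31 d=138/31
  seg 2: a=-3 b=-185/31 c=108/31 d=-12/31
S(17/4) = -1587/496

Δ: Δ0=7, Δ1=-5, Δ2=1
row 1: diag=4, rhs=-72; c'=1/4, d'=-18
row 2: denom=8−1·1/4=31/4; d'=(36−1·-18)/(31/4)=216/31
back: M2=216/31
back: M1=-18−1/4·216/31=-612/31
M: M0=0, M1=-612/31, M2=216/31, M3=0
seg 0: a=-5, c=M0/2=0, d=(M1−M0)/(6·1)=-102/31, b=Δ0−h0·(2M0+M1)/6=319/31
seg 1: a=2, c=M1/2=-306/31, d=(M2−M1)/(6·1)=138/31, b=Δ1−h1·(2M1+M2)/6=13/31
seg 2: a=-3, c=M2/2=108/31, d=(M3−M2)/(6·3)=-12/31, b=Δ2−h2·(2M2+M3)/6=-185/31
t_q=17/4 → seg 2, τ=9/4; S=-3+-185/31·τ+108/31·τ²+-12/31·τ³=-1587/496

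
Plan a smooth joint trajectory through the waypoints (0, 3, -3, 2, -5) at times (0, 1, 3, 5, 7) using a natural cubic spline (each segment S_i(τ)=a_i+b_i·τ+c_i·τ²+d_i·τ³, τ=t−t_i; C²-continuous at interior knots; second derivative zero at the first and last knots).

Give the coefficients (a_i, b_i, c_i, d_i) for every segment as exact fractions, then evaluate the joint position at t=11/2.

  seg 0: a=0 b=182/41 c=0 d=-59/41
  seg 1: a=3 b=5/41 c=-177/41 d=113/82
  seg 2: a=-3 b=-25/41 c=162/41 d=-393/328
  seg 3: a=2 b=67/82 c=-531/164 d=177/328
S(11/2) = 4373/2624

Δ: Δ0=3, Δ1=-3, Δ2=5/2, Δ3=-7/2
row 1: diag=6, rhs=-36; c'=1/3, d'=-6
row 2: denom=8−2·1/3=22/3; d'=(33−2·-6)/(22/3)=135/22
row 3: denom=8−2·3/11=82/11; d'=(-36−2·135/22)/(82/11)=-531/82
back: M3=-531/82
back: M2=135/22−3/11·-531/82=324/41
back: M1=-6−1/3·324/41=-354/41
M: M0=0, M1=-354/41, M2=324/41, M3=-531/82, M4=0
seg 0: a=0, c=M0/2=0, d=(M1−M0)/(6·1)=-59/41, b=Δ0−h0·(2M0+M1)/6=182/41
seg 1: a=3, c=M1/2=-177/41, d=(M2−M1)/(6·2)=113/82, b=Δ1−h1·(2M1+M2)/6=5/41
seg 2: a=-3, c=M2/2=162/41, d=(M3−M2)/(6·2)=-393/328, b=Δ2−h2·(2M2+M3)/6=-25/41
seg 3: a=2, c=M3/2=-531/164, d=(M4−M3)/(6·2)=177/328, b=Δ3−h3·(2M3+M4)/6=67/82
t_q=11/2 → seg 3, τ=1/2; S=2+67/82·τ+-531/164·τ²+177/328·τ³=4373/2624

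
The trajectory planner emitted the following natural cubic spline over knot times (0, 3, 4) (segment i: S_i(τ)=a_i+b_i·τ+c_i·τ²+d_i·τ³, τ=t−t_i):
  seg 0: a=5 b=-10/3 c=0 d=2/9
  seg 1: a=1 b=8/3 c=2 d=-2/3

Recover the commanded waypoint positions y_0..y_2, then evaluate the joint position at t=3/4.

y_0 = S_0(0) = a_0 = 5
y_1 = S_1(0) = a_1 = 1
y_2 = S_1(1) = 5
t_q=3/4 is in segment 0 (τ=3/4); S_0(τ)=83/32

y_0=5 y_1=1 y_2=5
S(3/4) = 83/32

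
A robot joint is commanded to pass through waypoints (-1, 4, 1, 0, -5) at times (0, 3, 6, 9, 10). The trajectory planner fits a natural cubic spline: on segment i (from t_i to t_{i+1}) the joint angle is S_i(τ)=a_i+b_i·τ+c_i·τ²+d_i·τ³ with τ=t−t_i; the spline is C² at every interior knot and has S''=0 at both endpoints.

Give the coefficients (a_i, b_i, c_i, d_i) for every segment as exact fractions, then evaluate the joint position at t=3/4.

  seg 0: a=-1 b=415/162 c=0 d=-145/1458
  seg 1: a=4 b=-10/81 c=-145/162 d=293/1458
  seg 2: a=1 b=-11/162 c=74/81 d=-487/1458
  seg 3: a=0 b=-292/81 c=-113/54 d=113/162
S(3/4) = 1013/1152

Δ: Δ0=5/3, Δ1=-1, Δ2=-1/3, Δ3=-5
row 1: diag=12, rhs=-16; c'=1/4, d'=-4/3
row 2: denom=12−3·1/4=45/4; d'=(4−3·-4/3)/(45/4)=32/45
row 3: denom=8−3·4/15=36/5; d'=(-28−3·32/45)/(36/5)=-113/27
back: M3=-113/27
back: M2=32/45−4/15·-113/27=148/81
back: M1=-4/3−1/4·148/81=-145/81
M: M0=0, M1=-145/81, M2=148/81, M3=-113/27, M4=0
seg 0: a=-1, c=M0/2=0, d=(M1−M0)/(6·3)=-145/1458, b=Δ0−h0·(2M0+M1)/6=415/162
seg 1: a=4, c=M1/2=-145/162, d=(M2−M1)/(6·3)=293/1458, b=Δ1−h1·(2M1+M2)/6=-10/81
seg 2: a=1, c=M2/2=74/81, d=(M3−M2)/(6·3)=-487/1458, b=Δ2−h2·(2M2+M3)/6=-11/162
seg 3: a=0, c=M3/2=-113/54, d=(M4−M3)/(6·1)=113/162, b=Δ3−h3·(2M3+M4)/6=-292/81
t_q=3/4 → seg 0, τ=3/4; S=-1+415/162·τ+0·τ²+-145/1458·τ³=1013/1152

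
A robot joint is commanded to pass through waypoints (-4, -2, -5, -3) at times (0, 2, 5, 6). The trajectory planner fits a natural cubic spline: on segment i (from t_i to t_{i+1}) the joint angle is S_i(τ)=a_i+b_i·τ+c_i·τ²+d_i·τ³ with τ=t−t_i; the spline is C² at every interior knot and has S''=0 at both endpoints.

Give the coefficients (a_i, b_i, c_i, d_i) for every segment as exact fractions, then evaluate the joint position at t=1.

  seg 0: a=-4 b=121/71 c=0 d=-25/142
  seg 1: a=-2 b=-29/71 c=-75/71 d=61/213
  seg 2: a=-5 b=70/71 c=108/71 d=-36/71
S(1) = -351/142

Δ: Δ0=1, Δ1=-1, Δ2=2
row 1: diag=10, rhs=-12; c'=3/10, d'=-6/5
row 2: denom=8−3·3/10=71/10; d'=(18−3·-6/5)/(71/10)=216/71
back: M2=216/71
back: M1=-6/5−3/10·216/71=-150/71
M: M0=0, M1=-150/71, M2=216/71, M3=0
seg 0: a=-4, c=M0/2=0, d=(M1−M0)/(6·2)=-25/142, b=Δ0−h0·(2M0+M1)/6=121/71
seg 1: a=-2, c=M1/2=-75/71, d=(M2−M1)/(6·3)=61/213, b=Δ1−h1·(2M1+M2)/6=-29/71
seg 2: a=-5, c=M2/2=108/71, d=(M3−M2)/(6·1)=-36/71, b=Δ2−h2·(2M2+M3)/6=70/71
t_q=1 → seg 0, τ=1; S=-4+121/71·τ+0·τ²+-25/142·τ³=-351/142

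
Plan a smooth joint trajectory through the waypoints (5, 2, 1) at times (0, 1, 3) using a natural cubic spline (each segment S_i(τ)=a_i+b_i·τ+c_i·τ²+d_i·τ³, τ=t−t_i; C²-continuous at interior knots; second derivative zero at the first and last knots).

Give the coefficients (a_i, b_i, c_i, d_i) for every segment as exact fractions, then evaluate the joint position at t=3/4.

Δ: Δ0=-3, Δ1=-1/2
row 1: diag=6, rhs=15; c'=1/3, d'=5/2
back: M1=5/2
M: M0=0, M1=5/2, M2=0
seg 0: a=5, c=M0/2=0, d=(M1−M0)/(6·1)=5/12, b=Δ0−h0·(2M0+M1)/6=-41/12
seg 1: a=2, c=M1/2=5/4, d=(M2−M1)/(6·2)=-5/24, b=Δ1−h1·(2M1+M2)/6=-13/6
t_q=3/4 → seg 0, τ=3/4; S=5+-41/12·τ+0·τ²+5/12·τ³=669/256

  seg 0: a=5 b=-41/12 c=0 d=5/12
  seg 1: a=2 b=-13/6 c=5/4 d=-5/24
S(3/4) = 669/256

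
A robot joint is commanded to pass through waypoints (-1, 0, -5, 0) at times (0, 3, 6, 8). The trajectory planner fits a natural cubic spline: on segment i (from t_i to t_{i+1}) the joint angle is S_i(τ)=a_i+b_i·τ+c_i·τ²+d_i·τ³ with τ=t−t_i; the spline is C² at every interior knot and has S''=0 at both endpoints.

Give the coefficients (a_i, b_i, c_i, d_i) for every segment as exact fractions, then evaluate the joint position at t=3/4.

Δ: Δ0=1/3, Δ1=-5/3, Δ2=5/2
row 1: diag=12, rhs=-12; c'=1/4, d'=-1
row 2: denom=10−3·1/4=37/4; d'=(25−3·-1)/(37/4)=112/37
back: M2=112/37
back: M1=-1−1/4·112/37=-65/37
M: M0=0, M1=-65/37, M2=112/37, M3=0
seg 0: a=-1, c=M0/2=0, d=(M1−M0)/(6·3)=-65/666, b=Δ0−h0·(2M0+M1)/6=269/222
seg 1: a=0, c=M1/2=-65/74, d=(M2−M1)/(6·3)=59/222, b=Δ1−h1·(2M1+M2)/6=-158/111
seg 2: a=-5, c=M2/2=56/37, d=(M3−M2)/(6·2)=-28/111, b=Δ2−h2·(2M2+M3)/6=107/222
t_q=3/4 → seg 0, τ=3/4; S=-1+269/222·τ+0·τ²+-65/666·τ³=-627/4736

  seg 0: a=-1 b=269/222 c=0 d=-65/666
  seg 1: a=0 b=-158/111 c=-65/74 d=59/222
  seg 2: a=-5 b=107/222 c=56/37 d=-28/111
S(3/4) = -627/4736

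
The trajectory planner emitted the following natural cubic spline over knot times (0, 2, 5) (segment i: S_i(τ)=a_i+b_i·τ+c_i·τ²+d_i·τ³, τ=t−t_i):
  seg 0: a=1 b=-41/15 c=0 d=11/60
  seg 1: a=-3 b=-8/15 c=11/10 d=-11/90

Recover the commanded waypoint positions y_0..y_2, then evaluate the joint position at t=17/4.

y_0 = S_0(0) = a_0 = 1
y_1 = S_1(0) = a_1 = -3
y_2 = S_1(3) = 2
t_q=17/4 is in segment 1 (τ=9/4); S_1(τ)=-3/128

y_0=1 y_1=-3 y_2=2
S(17/4) = -3/128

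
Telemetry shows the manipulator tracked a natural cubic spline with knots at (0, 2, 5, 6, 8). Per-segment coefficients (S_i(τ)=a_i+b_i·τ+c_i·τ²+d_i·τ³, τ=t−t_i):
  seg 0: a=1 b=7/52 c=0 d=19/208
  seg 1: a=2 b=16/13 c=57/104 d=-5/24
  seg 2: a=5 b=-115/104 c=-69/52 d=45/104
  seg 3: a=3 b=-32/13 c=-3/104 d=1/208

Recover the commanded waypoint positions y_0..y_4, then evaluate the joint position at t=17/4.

y_0=1 y_1=2 y_2=5 y_3=3 y_4=-2
S(17/4) = 34417/6656

y_0 = S_0(0) = a_0 = 1
y_1 = S_1(0) = a_1 = 2
y_2 = S_2(0) = a_2 = 5
y_3 = S_3(0) = a_3 = 3
y_4 = S_3(2) = -2
t_q=17/4 is in segment 1 (τ=9/4); S_1(τ)=34417/6656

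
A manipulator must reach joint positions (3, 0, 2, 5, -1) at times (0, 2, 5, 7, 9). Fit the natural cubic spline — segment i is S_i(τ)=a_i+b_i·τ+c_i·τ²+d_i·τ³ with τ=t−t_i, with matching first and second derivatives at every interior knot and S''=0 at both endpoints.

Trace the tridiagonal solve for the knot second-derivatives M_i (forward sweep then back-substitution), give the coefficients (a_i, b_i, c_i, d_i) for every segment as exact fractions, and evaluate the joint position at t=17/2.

Δ: Δ0=-3/2, Δ1=2/3, Δ2=3/2, Δ3=-3
row 1: diag=10, rhs=13; c'=3/10, d'=13/10
row 2: denom=10−3·3/10=91/10; d'=(5−3·13/10)/(91/10)=11/91
row 3: denom=8−2·20/91=688/91; d'=(-27−2·11/91)/(688/91)=-2479/688
back: M3=-2479/688
back: M2=11/91−20/91·-2479/688=157/172
back: M1=13/10−3/10·157/172=353/344
M: M0=0, M1=353/344, M2=157/172, M3=-2479/688, M4=0
seg 0: a=3, c=M0/2=0, d=(M1−M0)/(6·2)=353/4128, b=Δ0−h0·(2M0+M1)/6=-1901/1032
seg 1: a=0, c=M1/2=353/688, d=(M2−M1)/(6·3)=-13/2064, b=Δ1−h1·(2M1+M2)/6=-421/516
seg 2: a=2, c=M2/2=157/344, d=(M3−M2)/(6·2)=-3107/8256, b=Δ2−h2·(2M2+M3)/6=4319/2064
seg 3: a=5, c=M3/2=-2479/1376, d=(M4−M3)/(6·2)=2479/8256, b=Δ3−h3·(2M3+M4)/6=-617/1032
t_q=17/2 → seg 3, τ=3/2; S=5+-617/1032·τ+-2479/1376·τ²+2479/8256·τ³=23403/22016

  seg 0: a=3 b=-1901/1032 c=0 d=353/4128
  seg 1: a=0 b=-421/516 c=353/688 d=-13/2064
  seg 2: a=2 b=4319/2064 c=157/344 d=-3107/8256
  seg 3: a=5 b=-617/1032 c=-2479/1376 d=2479/8256
S(17/2) = 23403/22016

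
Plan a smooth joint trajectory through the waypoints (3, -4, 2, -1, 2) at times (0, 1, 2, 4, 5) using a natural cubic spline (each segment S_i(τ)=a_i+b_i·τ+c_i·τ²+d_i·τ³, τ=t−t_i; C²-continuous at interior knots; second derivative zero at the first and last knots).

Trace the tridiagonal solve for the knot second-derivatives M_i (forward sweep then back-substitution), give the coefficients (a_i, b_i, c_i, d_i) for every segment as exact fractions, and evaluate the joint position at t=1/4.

  seg 0: a=3 b=-662/61 c=0 d=235/61
  seg 1: a=-4 b=43/61 c=705/61 d=-382/61
  seg 2: a=2 b=307/61 c=-441/61 d=967/488
  seg 3: a=-1 b=-13/122 c=1137/244 d=-379/244
S(1/4) = 1355/3904

Δ: Δ0=-7, Δ1=6, Δ2=-3/2, Δ3=3
row 1: diag=4, rhs=78; c'=1/4, d'=39/2
row 2: denom=6−1·1/4=23/4; d'=(-45−1·39/2)/(23/4)=-258/23
row 3: denom=6−2·8/23=122/23; d'=(27−2·-258/23)/(122/23)=1137/122
back: M3=1137/122
back: M2=-258/23−8/23·1137/122=-882/61
back: M1=39/2−1/4·-882/61=1410/61
M: M0=0, M1=1410/61, M2=-882/61, M3=1137/122, M4=0
seg 0: a=3, c=M0/2=0, d=(M1−M0)/(6·1)=235/61, b=Δ0−h0·(2M0+M1)/6=-662/61
seg 1: a=-4, c=M1/2=705/61, d=(M2−M1)/(6·1)=-382/61, b=Δ1−h1·(2M1+M2)/6=43/61
seg 2: a=2, c=M2/2=-441/61, d=(M3−M2)/(6·2)=967/488, b=Δ2−h2·(2M2+M3)/6=307/61
seg 3: a=-1, c=M3/2=1137/244, d=(M4−M3)/(6·1)=-379/244, b=Δ3−h3·(2M3+M4)/6=-13/122
t_q=1/4 → seg 0, τ=1/4; S=3+-662/61·τ+0·τ²+235/61·τ³=1355/3904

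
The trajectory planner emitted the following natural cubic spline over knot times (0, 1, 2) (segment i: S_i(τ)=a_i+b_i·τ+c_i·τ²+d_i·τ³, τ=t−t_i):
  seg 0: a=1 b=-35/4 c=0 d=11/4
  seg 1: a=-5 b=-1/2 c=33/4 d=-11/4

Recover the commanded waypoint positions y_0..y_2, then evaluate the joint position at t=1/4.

y_0=1 y_1=-5 y_2=0
S(1/4) = -293/256

y_0 = S_0(0) = a_0 = 1
y_1 = S_1(0) = a_1 = -5
y_2 = S_1(1) = 0
t_q=1/4 is in segment 0 (τ=1/4); S_0(τ)=-293/256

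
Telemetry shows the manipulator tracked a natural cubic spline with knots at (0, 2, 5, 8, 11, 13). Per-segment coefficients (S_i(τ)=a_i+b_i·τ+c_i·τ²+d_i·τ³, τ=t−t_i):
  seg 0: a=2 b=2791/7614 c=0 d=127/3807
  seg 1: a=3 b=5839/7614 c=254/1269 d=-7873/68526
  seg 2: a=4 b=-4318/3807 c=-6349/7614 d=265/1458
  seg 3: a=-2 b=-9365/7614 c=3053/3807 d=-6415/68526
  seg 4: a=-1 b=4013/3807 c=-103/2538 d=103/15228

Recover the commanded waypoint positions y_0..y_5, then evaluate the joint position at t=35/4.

y_0 = S_0(0) = a_0 = 2
y_1 = S_1(0) = a_1 = 3
y_2 = S_2(0) = a_2 = 4
y_3 = S_3(0) = a_3 = -2
y_4 = S_4(0) = a_4 = -1
y_5 = S_4(2) = 1
t_q=35/4 is in segment 3 (τ=3/4); S_3(τ)=-135949/54144

y_0=2 y_1=3 y_2=4 y_3=-2 y_4=-1 y_5=1
S(35/4) = -135949/54144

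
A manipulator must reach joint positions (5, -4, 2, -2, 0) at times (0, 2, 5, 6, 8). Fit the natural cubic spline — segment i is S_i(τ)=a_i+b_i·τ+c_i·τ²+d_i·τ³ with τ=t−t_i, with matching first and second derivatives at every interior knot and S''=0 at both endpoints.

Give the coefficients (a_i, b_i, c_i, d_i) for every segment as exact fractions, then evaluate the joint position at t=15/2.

Δ: Δ0=-9/2, Δ1=2, Δ2=-4, Δ3=1
row 1: diag=10, rhs=39; c'=3/10, d'=39/10
row 2: denom=8−3·3/10=71/10; d'=(-36−3·39/10)/(71/10)=-477/71
row 3: denom=6−1·10/71=416/71; d'=(30−1·-477/71)/(416/71)=2607/416
back: M3=2607/416
back: M2=-477/71−10/71·2607/416=-1581/208
back: M1=39/10−3/10·-1581/208=2571/416
M: M0=0, M1=2571/416, M2=-1581/208, M3=2607/416, M4=0
seg 0: a=5, c=M0/2=0, d=(M1−M0)/(6·2)=857/1664, b=Δ0−h0·(2M0+M1)/6=-2729/416
seg 1: a=-4, c=M1/2=2571/832, d=(M2−M1)/(6·3)=-49/64, b=Δ1−h1·(2M1+M2)/6=-79/208
seg 2: a=2, c=M2/2=-1581/416, d=(M3−M2)/(6·1)=1923/832, b=Δ2−h2·(2M2+M3)/6=-2089/832
seg 3: a=-2, c=M3/2=2607/832, d=(M4−M3)/(6·2)=-869/1664, b=Δ3−h3·(2M3+M4)/6=-661/208
t_q=15/2 → seg 3, τ=3/2; S=-2+-661/208·τ+2607/832·τ²+-869/1664·τ³=-19691/13312

  seg 0: a=5 b=-2729/416 c=0 d=857/1664
  seg 1: a=-4 b=-79/208 c=2571/832 d=-49/64
  seg 2: a=2 b=-2089/832 c=-1581/416 d=1923/832
  seg 3: a=-2 b=-661/208 c=2607/832 d=-869/1664
S(15/2) = -19691/13312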